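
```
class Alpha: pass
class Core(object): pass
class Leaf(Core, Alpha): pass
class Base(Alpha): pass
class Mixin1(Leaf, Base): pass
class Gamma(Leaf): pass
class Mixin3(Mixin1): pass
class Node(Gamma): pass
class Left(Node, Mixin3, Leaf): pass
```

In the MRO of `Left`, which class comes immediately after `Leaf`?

L[Left] = Left + merge(L[Node], L[Mixin3], L[Leaf], [Node Mixin3 Leaf])
  take Node:  [Node Gamma Leaf Core Alpha object] + [Mixin3 Mixin1 Leaf Core Base Alpha object] + [Leaf Core Alpha object] + [Node Mixin3 Leaf]
  take Gamma:  [Gamma Leaf Core Alpha object] + [Mixin3 Mixin1 Leaf Core Base Alpha object] + [Leaf Core Alpha object] + [Mixin3 Leaf]
  take Mixin3:  [Leaf Core Alpha object] + [Mixin3 Mixin1 Leaf Core Base Alpha object] + [Leaf Core Alpha object] + [Mixin3 Leaf]
  take Mixin1:  [Leaf Core Alpha object] + [Mixin1 Leaf Core Base Alpha object] + [Leaf Core Alpha object] + [Leaf]
  take Leaf:  [Leaf Core Alpha object] + [Leaf Core Base Alpha object] + [Leaf Core Alpha object] + [Leaf]
  take Core:  [Core Alpha object] + [Core Base Alpha object] + [Core Alpha object]
  take Base:  [Alpha object] + [Base Alpha object] + [Alpha object]
  take Alpha:  [Alpha object] + [Alpha object] + [Alpha object]
  take object:  [object] + [object] + [object]
MRO: Left Node Gamma Mixin3 Mixin1 Leaf Core Base Alpha object
Leaf is at position 5; next is Core.

Core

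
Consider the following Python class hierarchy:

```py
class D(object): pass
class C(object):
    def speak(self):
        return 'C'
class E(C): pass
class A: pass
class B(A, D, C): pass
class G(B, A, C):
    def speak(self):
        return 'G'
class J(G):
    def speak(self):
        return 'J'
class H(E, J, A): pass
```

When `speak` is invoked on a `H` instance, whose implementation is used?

L[H] = H + merge(L[E], L[J], L[A], [E J A])
  take E:  [E C object] + [J G B A D C object] + [A object] + [E J A]
  take J:  [C object] + [J G B A D C object] + [A object] + [J A]
  take G:  [C object] + [G B A D C object] + [A object] + [A]
  take B:  [C object] + [B A D C object] + [A object] + [A]
  take A:  [C object] + [A D C object] + [A object] + [A]
  take D:  [C object] + [D C object] + [object]
  take C:  [C object] + [C object] + [object]
  take object:  [object] + [object] + [object]
MRO: H E J G B A D C object
speak is defined in: C, G, J. First along the MRO is J.

J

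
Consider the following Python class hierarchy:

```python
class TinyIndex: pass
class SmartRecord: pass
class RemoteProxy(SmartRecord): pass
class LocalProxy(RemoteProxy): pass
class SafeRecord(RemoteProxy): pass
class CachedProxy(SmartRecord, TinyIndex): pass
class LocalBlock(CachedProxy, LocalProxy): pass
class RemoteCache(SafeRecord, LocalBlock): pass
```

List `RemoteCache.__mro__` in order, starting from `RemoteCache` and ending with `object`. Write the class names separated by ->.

L[RemoteCache] = RemoteCache + merge(L[SafeRecord], L[LocalBlock], [SafeRecord LocalBlock])
  take SafeRecord:  [SafeRecord RemoteProxy SmartRecord object] + [LocalBlock CachedProxy LocalProxy RemoteProxy SmartRecord TinyIndex object] + [SafeRecord LocalBlock]
  take LocalBlock:  [RemoteProxy SmartRecord object] + [LocalBlock CachedProxy LocalProxy RemoteProxy SmartRecord TinyIndex object] + [LocalBlock]
  take CachedProxy:  [RemoteProxy SmartRecord object] + [CachedProxy LocalProxy RemoteProxy SmartRecord TinyIndex object]
  take LocalProxy:  [RemoteProxy SmartRecord object] + [LocalProxy RemoteProxy SmartRecord TinyIndex object]
  take RemoteProxy:  [RemoteProxy SmartRecord object] + [RemoteProxy SmartRecord TinyIndex object]
  take SmartRecord:  [SmartRecord object] + [SmartRecord TinyIndex object]
  take TinyIndex:  [object] + [TinyIndex object]
  take object:  [object] + [object]

RemoteCache -> SafeRecord -> LocalBlock -> CachedProxy -> LocalProxy -> RemoteProxy -> SmartRecord -> TinyIndex -> object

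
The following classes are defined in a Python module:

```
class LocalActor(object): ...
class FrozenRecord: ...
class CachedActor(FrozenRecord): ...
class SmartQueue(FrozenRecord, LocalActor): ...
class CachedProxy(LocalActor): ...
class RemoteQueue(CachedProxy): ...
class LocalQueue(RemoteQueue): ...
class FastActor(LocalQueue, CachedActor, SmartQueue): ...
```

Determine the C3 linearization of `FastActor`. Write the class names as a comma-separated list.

FastActor, LocalQueue, RemoteQueue, CachedProxy, CachedActor, SmartQueue, FrozenRecord, LocalActor, object

L[FastActor] = FastActor + merge(L[LocalQueue], L[CachedActor], L[SmartQueue], [LocalQueue CachedActor SmartQueue])
  take LocalQueue:  [LocalQueue RemoteQueue CachedProxy LocalActor object] + [CachedActor FrozenRecord object] + [SmartQueue FrozenRecord LocalActor object] + [LocalQueue CachedActor SmartQueue]
  take RemoteQueue:  [RemoteQueue CachedProxy LocalActor object] + [CachedActor FrozenRecord object] + [SmartQueue FrozenRecord LocalActor object] + [CachedActor SmartQueue]
  take CachedProxy:  [CachedProxy LocalActor object] + [CachedActor FrozenRecord object] + [SmartQueue FrozenRecord LocalActor object] + [CachedActor SmartQueue]
  take CachedActor:  [LocalActor object] + [CachedActor FrozenRecord object] + [SmartQueue FrozenRecord LocalActor object] + [CachedActor SmartQueue]
  take SmartQueue:  [LocalActor object] + [FrozenRecord object] + [SmartQueue FrozenRecord LocalActor object] + [SmartQueue]
  take FrozenRecord:  [LocalActor object] + [FrozenRecord object] + [FrozenRecord LocalActor object]
  take LocalActor:  [LocalActor object] + [object] + [LocalActor object]
  take object:  [object] + [object] + [object]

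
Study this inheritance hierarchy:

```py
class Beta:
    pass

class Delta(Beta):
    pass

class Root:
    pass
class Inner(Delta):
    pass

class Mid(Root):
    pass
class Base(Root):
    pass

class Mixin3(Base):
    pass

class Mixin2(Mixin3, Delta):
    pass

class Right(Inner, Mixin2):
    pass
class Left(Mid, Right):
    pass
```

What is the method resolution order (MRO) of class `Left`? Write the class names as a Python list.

L[Left] = Left + merge(L[Mid], L[Right], [Mid Right])
  take Mid:  [Mid Root object] + [Right Inner Mixin2 Mixin3 Base Root Delta Beta object] + [Mid Right]
  take Right:  [Root object] + [Right Inner Mixin2 Mixin3 Base Root Delta Beta object] + [Right]
  take Inner:  [Root object] + [Inner Mixin2 Mixin3 Base Root Delta Beta object]
  take Mixin2:  [Root object] + [Mixin2 Mixin3 Base Root Delta Beta object]
  take Mixin3:  [Root object] + [Mixin3 Base Root Delta Beta object]
  take Base:  [Root object] + [Base Root Delta Beta object]
  take Root:  [Root object] + [Root Delta Beta object]
  take Delta:  [object] + [Delta Beta object]
  take Beta:  [object] + [Beta object]
  take object:  [object] + [object]

[Left, Mid, Right, Inner, Mixin2, Mixin3, Base, Root, Delta, Beta, object]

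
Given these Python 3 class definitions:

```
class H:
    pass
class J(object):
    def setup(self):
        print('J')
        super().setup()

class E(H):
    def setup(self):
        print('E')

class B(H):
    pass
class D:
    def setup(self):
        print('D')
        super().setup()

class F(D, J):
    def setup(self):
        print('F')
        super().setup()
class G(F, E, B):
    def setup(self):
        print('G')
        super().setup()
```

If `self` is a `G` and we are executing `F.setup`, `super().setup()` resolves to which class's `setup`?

L[G] = G + merge(L[F], L[E], L[B], [F E B])
  take F:  [F D J object] + [E H object] + [B H object] + [F E B]
  take D:  [D J object] + [E H object] + [B H object] + [E B]
  take J:  [J object] + [E H object] + [B H object] + [E B]
  take E:  [object] + [E H object] + [B H object] + [E B]
  take B:  [object] + [H object] + [B H object] + [B]
  take H:  [object] + [H object] + [H object]
  take object:  [object] + [object] + [object]
MRO: G F D J E B H object
super() in F.setup on a G instance goes to the class after F in G's MRO: D.

D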